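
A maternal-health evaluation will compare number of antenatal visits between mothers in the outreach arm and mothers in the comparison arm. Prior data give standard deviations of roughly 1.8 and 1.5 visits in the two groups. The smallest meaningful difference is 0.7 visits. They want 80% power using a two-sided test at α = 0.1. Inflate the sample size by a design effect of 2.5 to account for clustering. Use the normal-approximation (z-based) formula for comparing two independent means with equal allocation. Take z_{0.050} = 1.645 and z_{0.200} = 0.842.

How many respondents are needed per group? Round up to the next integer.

n = (z_{α/2} + z_β)² · (σ₁² + σ₂²) / δ²
  = (1.645 + 0.842)² · (1.8² + 1.5² = 5.49) / 0.7²
  = 6.1852 · 5.49 / 0.49
  = 69.30
Design effect: 2.5 × 69.30 = 173.25.
Round up → n = 174 per group.

n = 174 per group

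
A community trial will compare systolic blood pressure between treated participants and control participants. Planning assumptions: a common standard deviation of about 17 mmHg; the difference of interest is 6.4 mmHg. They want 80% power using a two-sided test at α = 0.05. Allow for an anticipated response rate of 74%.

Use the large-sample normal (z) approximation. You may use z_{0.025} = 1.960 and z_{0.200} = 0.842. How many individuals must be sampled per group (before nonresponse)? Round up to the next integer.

n = 150 per group

n = (z_{α/2} + z_β)² · (σ₁² + σ₂²) / δ²
  = (1.960 + 0.842)² · (2·17² = 578) / 6.4²
  = 7.8512 · 578 / 40.96
  = 110.79
Adjust for 74% response: 110.79 / 0.74 = 149.72.
Round up → n = 150 per group.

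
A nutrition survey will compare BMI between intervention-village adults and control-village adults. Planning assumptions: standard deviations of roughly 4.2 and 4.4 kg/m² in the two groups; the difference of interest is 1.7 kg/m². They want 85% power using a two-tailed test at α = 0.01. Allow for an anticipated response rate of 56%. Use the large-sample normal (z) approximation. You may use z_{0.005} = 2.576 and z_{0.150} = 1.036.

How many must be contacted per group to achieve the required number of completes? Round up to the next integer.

n = 299 per group

n = (z_{α/2} + z_β)² · (σ₁² + σ₂²) / δ²
  = (2.576 + 1.036)² · (4.2² + 4.4² = 37) / 1.7²
  = 13.0465 · 37 / 2.89
  = 167.03
Adjust for 56% response: 167.03 / 0.56 = 298.27.
Round up → n = 299 per group.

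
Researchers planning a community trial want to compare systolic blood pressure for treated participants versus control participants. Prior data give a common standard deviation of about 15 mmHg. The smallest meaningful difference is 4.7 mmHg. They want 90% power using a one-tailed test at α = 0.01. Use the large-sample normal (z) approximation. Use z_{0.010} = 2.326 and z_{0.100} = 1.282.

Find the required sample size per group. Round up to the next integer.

n = 266 per group

n = (z_α + z_β)² · (σ₁² + σ₂²) / δ²
  = (2.326 + 1.282)² · (2·15² = 450) / 4.7²
  = 13.0177 · 450 / 22.09
  = 265.19
Round up → n = 266 per group.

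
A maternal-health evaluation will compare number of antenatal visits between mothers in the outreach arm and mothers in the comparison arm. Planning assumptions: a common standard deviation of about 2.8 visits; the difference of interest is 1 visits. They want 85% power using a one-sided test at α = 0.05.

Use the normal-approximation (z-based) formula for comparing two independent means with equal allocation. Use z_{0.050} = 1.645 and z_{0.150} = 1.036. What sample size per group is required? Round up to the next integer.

n = 113 per group

n = (z_α + z_β)² · (σ₁² + σ₂²) / δ²
  = (1.645 + 1.036)² · (2·2.8² = 15.68) / 1²
  = 7.1878 · 15.68 / 1
  = 112.70
Round up → n = 113 per group.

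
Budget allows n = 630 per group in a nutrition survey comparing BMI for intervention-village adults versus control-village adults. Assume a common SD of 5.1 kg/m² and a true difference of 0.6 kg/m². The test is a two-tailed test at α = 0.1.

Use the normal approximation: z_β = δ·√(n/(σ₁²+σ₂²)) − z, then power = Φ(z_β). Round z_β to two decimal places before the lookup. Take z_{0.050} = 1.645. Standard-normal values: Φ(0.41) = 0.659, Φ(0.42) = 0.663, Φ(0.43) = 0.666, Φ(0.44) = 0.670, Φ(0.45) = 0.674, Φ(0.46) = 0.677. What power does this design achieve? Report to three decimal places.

Power ≈ 0.670

z_β = δ·√(n/(σ₁²+σ₂²)) − z_{α/2}
    = 0.6 · √(630/52.02) − 1.645
    = 0.6 · 3.48005 − 1.645
    = 2.0880 − 1.645 = 0.4430 → 0.44
Power = Φ(0.44) = 0.670.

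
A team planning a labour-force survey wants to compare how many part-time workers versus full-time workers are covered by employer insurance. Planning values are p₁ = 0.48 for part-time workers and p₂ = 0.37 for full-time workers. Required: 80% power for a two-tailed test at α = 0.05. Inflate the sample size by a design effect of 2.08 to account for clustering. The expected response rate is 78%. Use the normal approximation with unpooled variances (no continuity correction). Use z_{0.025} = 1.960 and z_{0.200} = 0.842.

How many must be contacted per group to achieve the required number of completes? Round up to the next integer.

n = 836 per group

n = (z_{α/2} + z_β)² · [p₁(1−p₁) + p₂(1−p₂)] / (p₁ − p₂)²
  = (1.960 + 0.842)² · (0.48·0.52 + 0.37·0.63) / (0.11)²
  = (2.802)² · (0.2496 + 0.2331) / 0.0121
  = 7.8512 · 0.4827 / 0.0121
  = 313.20
Design effect: 2.08 × 313.20 = 651.47.
Adjust for 78% response: 651.47 / 0.78 = 835.21.
Round up → n = 836 per group.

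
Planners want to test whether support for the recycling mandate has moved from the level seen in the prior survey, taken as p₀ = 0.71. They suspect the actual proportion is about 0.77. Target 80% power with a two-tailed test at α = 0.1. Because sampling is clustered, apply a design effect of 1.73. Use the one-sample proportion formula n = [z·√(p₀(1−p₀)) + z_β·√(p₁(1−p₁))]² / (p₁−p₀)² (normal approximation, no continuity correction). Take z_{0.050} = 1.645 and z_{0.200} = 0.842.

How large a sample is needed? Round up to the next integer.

n = 583

n = [z_{α/2}·√(p₀q₀) + z_β·√(p₁q₁)]² / (p₁ − p₀)²
  = [1.645·√(0.71·0.29) + 0.842·√(0.77·0.23)]² / (0.06)²
  = [1.645·0.4538 + 0.842·0.4208]² / 0.0036
  = [1.1008]² / 0.0036
  = 336.59
Design effect: 1.73 × 336.59 = 582.30.
Round up → n = 583.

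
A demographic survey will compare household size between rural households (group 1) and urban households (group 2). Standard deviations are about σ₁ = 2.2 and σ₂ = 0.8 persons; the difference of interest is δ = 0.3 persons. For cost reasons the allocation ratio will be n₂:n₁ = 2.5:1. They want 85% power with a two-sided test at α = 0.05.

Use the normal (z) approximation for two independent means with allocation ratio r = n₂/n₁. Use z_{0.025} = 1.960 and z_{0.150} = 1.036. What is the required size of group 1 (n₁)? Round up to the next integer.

n₁ = 509

n₁ = (z_{α/2} + z_β)² · (σ₁² + σ₂²/r) / δ²
   = (1.960 + 1.036)² · (2.2² + 0.8²/2.5) / 0.3²
   = 8.9760 · (4.84 + 0.256) / 0.09
   = 8.9760 · 5.096 / 0.09
   = 508.24
Round up → n₁ = 509; n₂ = r·n₁ = 2.5 × 509 = 1273.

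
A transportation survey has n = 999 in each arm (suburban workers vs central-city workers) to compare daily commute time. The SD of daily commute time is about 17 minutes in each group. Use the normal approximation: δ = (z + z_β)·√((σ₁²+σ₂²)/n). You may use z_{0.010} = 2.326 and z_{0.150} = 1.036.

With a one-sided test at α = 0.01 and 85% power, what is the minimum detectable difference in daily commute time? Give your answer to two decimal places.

Minimum detectable difference ≈ 2.56 minutes

δ = (z_α + z_β) · √((σ₁²+σ₂²)/n)
  = (2.326 + 1.036) · √(578/999)
  = 3.362 · √0.57858
  = 3.362 · 0.7606
  = 2.5573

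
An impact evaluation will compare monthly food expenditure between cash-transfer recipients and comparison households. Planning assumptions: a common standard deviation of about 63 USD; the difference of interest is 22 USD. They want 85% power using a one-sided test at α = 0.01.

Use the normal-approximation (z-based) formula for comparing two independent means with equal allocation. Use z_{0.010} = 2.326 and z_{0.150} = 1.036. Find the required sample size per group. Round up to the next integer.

n = (z_α + z_β)² · (σ₁² + σ₂²) / δ²
  = (2.326 + 1.036)² · (2·63² = 7938) / 22²
  = 11.3030 · 7938 / 484
  = 185.38
Round up → n = 186 per group.

n = 186 per group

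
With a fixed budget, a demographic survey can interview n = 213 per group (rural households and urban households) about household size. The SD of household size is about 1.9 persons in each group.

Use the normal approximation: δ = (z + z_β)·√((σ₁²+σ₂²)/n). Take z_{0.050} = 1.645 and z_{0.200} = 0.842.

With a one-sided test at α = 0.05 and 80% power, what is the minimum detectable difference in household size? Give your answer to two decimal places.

Minimum detectable difference ≈ 0.46 persons

δ = (z_α + z_β) · √((σ₁²+σ₂²)/n)
  = (1.645 + 0.842) · √(7.22/213)
  = 2.487 · √0.0339
  = 2.487 · 0.1841
  = 0.4579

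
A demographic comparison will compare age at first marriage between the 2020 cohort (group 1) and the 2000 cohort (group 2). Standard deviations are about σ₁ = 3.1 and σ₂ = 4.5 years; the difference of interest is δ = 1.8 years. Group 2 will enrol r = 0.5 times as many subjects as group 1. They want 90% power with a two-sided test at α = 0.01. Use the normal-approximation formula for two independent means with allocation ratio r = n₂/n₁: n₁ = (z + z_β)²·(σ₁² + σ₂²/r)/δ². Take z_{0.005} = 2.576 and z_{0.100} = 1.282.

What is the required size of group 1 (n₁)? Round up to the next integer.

n₁ = (z_{α/2} + z_β)² · (σ₁² + σ₂²/r) / δ²
   = (2.576 + 1.282)² · (3.1² + 4.5²/0.5) / 1.8²
   = 14.8842 · (9.61 + 40.5) / 3.24
   = 14.8842 · 50.11 / 3.24
   = 230.20
Round up → n₁ = 231; n₂ = r·n₁ = 0.5 × 231 = 116.

n₁ = 231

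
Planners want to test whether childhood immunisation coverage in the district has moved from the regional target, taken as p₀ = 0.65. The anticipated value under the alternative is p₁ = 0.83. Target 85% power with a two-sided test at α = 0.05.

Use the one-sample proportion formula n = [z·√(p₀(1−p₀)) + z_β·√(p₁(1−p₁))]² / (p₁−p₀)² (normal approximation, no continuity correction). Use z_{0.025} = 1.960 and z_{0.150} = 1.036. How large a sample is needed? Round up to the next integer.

n = 55

n = [z_{α/2}·√(p₀q₀) + z_β·√(p₁q₁)]² / (p₁ − p₀)²
  = [1.960·√(0.65·0.35) + 1.036·√(0.83·0.17)]² / (0.18)²
  = [1.960·0.4770 + 1.036·0.3756]² / 0.0324
  = [1.3240]² / 0.0324
  = 54.11
Round up → n = 55.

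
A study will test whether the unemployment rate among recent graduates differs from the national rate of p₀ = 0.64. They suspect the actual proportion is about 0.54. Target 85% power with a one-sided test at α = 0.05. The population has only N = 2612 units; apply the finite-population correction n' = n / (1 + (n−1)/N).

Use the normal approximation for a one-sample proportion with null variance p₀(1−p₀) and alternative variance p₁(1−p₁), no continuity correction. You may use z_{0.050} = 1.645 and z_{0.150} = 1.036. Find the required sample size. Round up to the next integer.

n = [z_α·√(p₀q₀) + z_β·√(p₁q₁)]² / (p₁ − p₀)²
  = [1.645·√(0.64·0.36) + 1.036·√(0.54·0.46)]² / (-0.10)²
  = [1.645·0.4800 + 1.036·0.4984]² / 0.0100
  = [1.3059]² / 0.0100
  = 170.55
Finite-population correction (N = 2612): 170.55 / (1 + (170.55 − 1)/2612) = 160.15.
Round up → n = 161.

n = 161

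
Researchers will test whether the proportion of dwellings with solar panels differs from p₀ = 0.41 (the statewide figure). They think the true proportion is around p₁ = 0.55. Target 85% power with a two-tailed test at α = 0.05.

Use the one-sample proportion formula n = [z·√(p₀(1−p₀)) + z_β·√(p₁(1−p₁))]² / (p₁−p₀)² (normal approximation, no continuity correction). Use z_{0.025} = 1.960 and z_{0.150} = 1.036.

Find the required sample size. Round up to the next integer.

n = 112

n = [z_{α/2}·√(p₀q₀) + z_β·√(p₁q₁)]² / (p₁ − p₀)²
  = [1.960·√(0.41·0.59) + 1.036·√(0.55·0.45)]² / (0.14)²
  = [1.960·0.4918 + 1.036·0.4975]² / 0.0196
  = [1.4794]² / 0.0196
  = 111.66
Round up → n = 112.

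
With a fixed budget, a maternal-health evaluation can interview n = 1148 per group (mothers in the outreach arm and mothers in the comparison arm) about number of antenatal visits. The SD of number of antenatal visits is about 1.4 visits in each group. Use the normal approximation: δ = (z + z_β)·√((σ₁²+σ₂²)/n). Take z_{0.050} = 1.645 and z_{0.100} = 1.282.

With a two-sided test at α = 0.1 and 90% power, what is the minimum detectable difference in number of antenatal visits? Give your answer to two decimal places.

δ = (z_{α/2} + z_β) · √((σ₁²+σ₂²)/n)
  = (1.645 + 1.282) · √(3.92/1148)
  = 2.927 · √0.00341
  = 2.927 · 0.0584
  = 0.1710

Minimum detectable difference ≈ 0.17 visits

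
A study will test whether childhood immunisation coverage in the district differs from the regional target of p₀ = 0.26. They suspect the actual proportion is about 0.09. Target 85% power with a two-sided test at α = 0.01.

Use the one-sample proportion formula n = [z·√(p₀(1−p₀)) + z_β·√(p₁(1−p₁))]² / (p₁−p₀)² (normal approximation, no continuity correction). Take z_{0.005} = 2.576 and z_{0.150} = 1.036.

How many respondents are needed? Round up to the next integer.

n = [z_{α/2}·√(p₀q₀) + z_β·√(p₁q₁)]² / (p₁ − p₀)²
  = [2.576·√(0.26·0.74) + 1.036·√(0.09·0.91)]² / (-0.17)²
  = [2.576·0.4386 + 1.036·0.2862]² / 0.0289
  = [1.4264]² / 0.0289
  = 70.40
Round up → n = 71.

n = 71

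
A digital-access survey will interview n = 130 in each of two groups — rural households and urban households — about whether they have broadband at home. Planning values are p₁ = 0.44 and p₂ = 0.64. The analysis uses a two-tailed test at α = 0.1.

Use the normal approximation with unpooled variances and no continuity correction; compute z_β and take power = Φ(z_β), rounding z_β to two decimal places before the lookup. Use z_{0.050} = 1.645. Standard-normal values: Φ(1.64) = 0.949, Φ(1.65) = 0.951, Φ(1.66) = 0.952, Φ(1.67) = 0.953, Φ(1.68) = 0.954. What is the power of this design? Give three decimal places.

z_β = |p₁−p₂|·√(n/[p₁q₁+p₂q₂]) − z_{α/2}
    = 0.20 · √(130/0.4768) − 1.645
    = 0.20 · 16.5121 − 1.645
    = 3.3024 − 1.645 = 1.6574 → 1.66
Power = Φ(1.66) = 0.952.

Power ≈ 0.952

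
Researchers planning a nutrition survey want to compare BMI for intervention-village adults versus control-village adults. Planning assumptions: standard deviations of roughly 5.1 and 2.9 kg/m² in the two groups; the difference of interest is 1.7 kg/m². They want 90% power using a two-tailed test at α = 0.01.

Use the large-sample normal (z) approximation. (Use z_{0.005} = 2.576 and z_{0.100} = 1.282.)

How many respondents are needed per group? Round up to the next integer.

n = 178 per group

n = (z_{α/2} + z_β)² · (σ₁² + σ₂²) / δ²
  = (2.576 + 1.282)² · (5.1² + 2.9² = 34.42) / 1.7²
  = 14.8842 · 34.42 / 2.89
  = 177.27
Round up → n = 178 per group.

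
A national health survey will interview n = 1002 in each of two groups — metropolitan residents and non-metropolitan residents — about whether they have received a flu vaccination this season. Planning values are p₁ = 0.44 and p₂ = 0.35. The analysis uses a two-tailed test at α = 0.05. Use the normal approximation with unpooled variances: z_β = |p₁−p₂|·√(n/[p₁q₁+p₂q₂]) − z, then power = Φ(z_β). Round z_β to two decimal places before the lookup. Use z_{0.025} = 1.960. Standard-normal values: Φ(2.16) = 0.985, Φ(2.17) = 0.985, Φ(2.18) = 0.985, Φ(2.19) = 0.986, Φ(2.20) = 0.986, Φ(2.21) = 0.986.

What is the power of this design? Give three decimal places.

z_β = |p₁−p₂|·√(n/[p₁q₁+p₂q₂]) − z_{α/2}
    = 0.09 · √(1002/0.4739) − 1.960
    = 0.09 · 45.9823 − 1.960
    = 4.1384 − 1.960 = 2.1784 → 2.18
Power = Φ(2.18) = 0.985.

Power ≈ 0.985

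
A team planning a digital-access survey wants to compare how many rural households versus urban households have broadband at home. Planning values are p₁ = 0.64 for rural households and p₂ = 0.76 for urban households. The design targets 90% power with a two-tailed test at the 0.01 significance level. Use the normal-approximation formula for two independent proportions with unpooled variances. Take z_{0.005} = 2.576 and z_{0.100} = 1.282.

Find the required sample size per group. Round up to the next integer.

n = 427 per group

n = (z_{α/2} + z_β)² · [p₁(1−p₁) + p₂(1−p₂)] / (p₁ − p₂)²
  = (2.576 + 1.282)² · (0.64·0.36 + 0.76·0.24) / (-0.12)²
  = (3.858)² · (0.2304 + 0.1824) / 0.0144
  = 14.8842 · 0.4128 / 0.0144
  = 426.68
Round up → n = 427 per group.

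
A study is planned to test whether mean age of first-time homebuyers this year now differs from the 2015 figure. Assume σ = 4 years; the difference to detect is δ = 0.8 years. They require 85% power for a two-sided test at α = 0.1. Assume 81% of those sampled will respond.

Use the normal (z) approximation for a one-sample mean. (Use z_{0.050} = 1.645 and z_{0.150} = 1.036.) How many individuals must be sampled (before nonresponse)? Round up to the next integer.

n = (z_{α/2} + z_β)² · σ² / δ²
  = (1.645 + 1.036)² · 4² / 0.8²
  = 7.1878 · 16 / 0.64
  = 179.69
Adjust for 81% response: 179.69 / 0.81 = 221.84.
Round up → n = 222.

n = 222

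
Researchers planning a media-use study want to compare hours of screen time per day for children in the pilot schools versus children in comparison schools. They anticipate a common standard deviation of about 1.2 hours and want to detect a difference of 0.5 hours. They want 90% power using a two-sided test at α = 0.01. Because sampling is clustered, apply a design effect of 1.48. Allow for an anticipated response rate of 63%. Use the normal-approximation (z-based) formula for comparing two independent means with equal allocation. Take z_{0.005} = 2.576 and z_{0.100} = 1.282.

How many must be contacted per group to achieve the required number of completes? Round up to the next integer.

n = 403 per group

n = (z_{α/2} + z_β)² · (σ₁² + σ₂²) / δ²
  = (2.576 + 1.282)² · (2·1.2² = 2.88) / 0.5²
  = 14.8842 · 2.88 / 0.25
  = 171.47
Design effect: 1.48 × 171.47 = 253.77.
Adjust for 63% response: 253.77 / 0.63 = 402.81.
Round up → n = 403 per group.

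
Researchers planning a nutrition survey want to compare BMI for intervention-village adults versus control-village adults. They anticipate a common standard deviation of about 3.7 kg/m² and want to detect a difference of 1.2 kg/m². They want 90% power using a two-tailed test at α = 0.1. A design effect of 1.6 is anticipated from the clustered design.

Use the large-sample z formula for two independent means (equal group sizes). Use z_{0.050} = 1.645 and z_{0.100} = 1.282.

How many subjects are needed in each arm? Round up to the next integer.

n = 261 per group

n = (z_{α/2} + z_β)² · (σ₁² + σ₂²) / δ²
  = (1.645 + 1.282)² · (2·3.7² = 27.38) / 1.2²
  = 8.5673 · 27.38 / 1.44
  = 162.90
Design effect: 1.6 × 162.90 = 260.64.
Round up → n = 261 per group.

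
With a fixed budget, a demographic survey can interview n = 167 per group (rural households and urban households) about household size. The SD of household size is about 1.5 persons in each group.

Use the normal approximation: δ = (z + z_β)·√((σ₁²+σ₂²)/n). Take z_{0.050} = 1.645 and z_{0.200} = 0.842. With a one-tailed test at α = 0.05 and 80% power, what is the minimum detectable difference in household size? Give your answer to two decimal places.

Minimum detectable difference ≈ 0.41 persons

δ = (z_α + z_β) · √((σ₁²+σ₂²)/n)
  = (1.645 + 0.842) · √(4.5/167)
  = 2.487 · √0.02695
  = 2.487 · 0.1642
  = 0.4082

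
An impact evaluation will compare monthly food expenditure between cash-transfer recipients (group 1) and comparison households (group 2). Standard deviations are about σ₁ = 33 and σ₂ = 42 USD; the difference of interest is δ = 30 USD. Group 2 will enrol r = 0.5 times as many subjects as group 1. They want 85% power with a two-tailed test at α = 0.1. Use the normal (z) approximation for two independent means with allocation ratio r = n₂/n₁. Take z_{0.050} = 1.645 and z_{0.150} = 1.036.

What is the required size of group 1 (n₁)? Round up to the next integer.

n₁ = (z_{α/2} + z_β)² · (σ₁² + σ₂²/r) / δ²
   = (1.645 + 1.036)² · (33² + 42²/0.5) / 30²
   = 7.1878 · (1089 + 3528) / 900
   = 7.1878 · 4617 / 900
   = 36.87
Round up → n₁ = 37; n₂ = r·n₁ = 0.5 × 37 = 19.

n₁ = 37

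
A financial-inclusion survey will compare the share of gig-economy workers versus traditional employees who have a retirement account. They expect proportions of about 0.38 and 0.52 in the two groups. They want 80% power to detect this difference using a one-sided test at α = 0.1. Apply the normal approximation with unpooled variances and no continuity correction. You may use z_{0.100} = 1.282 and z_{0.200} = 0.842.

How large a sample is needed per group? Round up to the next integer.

n = 112 per group

n = (z_α + z_β)² · [p₁(1−p₁) + p₂(1−p₂)] / (p₁ − p₂)²
  = (1.282 + 0.842)² · (0.38·0.62 + 0.52·0.48) / (-0.14)²
  = (2.124)² · (0.2356 + 0.2496) / 0.0196
  = 4.5114 · 0.4852 / 0.0196
  = 111.68
Round up → n = 112 per group.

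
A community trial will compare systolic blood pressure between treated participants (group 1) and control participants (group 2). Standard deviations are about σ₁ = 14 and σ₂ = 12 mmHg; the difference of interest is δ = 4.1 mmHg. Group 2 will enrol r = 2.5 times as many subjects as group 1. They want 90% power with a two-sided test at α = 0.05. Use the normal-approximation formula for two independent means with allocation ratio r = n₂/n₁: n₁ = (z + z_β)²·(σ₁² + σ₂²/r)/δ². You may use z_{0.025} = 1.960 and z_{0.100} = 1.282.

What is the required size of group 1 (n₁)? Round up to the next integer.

n₁ = 159

n₁ = (z_{α/2} + z_β)² · (σ₁² + σ₂²/r) / δ²
   = (1.960 + 1.282)² · (14² + 12²/2.5) / 4.1²
   = 10.5106 · (196 + 57.6) / 16.81
   = 10.5106 · 253.6 / 16.81
   = 158.57
Round up → n₁ = 159; n₂ = r·n₁ = 2.5 × 159 = 398.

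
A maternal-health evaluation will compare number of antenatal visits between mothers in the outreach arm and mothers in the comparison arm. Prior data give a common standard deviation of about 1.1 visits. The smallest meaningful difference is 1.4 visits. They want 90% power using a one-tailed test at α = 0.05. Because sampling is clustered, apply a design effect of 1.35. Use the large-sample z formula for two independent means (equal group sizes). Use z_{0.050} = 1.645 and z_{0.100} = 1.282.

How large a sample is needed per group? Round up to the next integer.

n = (z_α + z_β)² · (σ₁² + σ₂²) / δ²
  = (1.645 + 1.282)² · (2·1.1² = 2.42) / 1.4²
  = 8.5673 · 2.42 / 1.96
  = 10.58
Design effect: 1.35 × 10.58 = 14.28.
Round up → n = 15 per group.

n = 15 per group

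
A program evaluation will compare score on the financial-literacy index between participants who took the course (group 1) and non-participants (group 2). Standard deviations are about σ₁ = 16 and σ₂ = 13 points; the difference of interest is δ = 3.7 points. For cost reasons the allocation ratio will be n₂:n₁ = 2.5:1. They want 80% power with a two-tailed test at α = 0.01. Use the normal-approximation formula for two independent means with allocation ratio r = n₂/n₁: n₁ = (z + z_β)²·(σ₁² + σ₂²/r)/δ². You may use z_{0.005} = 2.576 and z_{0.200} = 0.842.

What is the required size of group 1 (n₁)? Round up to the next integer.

n₁ = (z_{α/2} + z_β)² · (σ₁² + σ₂²/r) / δ²
   = (2.576 + 0.842)² · (16² + 13²/2.5) / 3.7²
   = 11.6827 · (256 + 67.6) / 13.69
   = 11.6827 · 323.6 / 13.69
   = 276.15
Round up → n₁ = 277; n₂ = r·n₁ = 2.5 × 277 = 693.

n₁ = 277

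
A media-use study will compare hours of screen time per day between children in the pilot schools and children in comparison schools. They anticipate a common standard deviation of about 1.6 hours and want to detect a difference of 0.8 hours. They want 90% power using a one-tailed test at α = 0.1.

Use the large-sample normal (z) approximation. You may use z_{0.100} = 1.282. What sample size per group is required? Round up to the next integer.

n = (z_α + z_β)² · (σ₁² + σ₂²) / δ²
  = (1.282 + 1.282)² · (2·1.6² = 5.12) / 0.8²
  = 6.5741 · 5.12 / 0.64
  = 52.59
Round up → n = 53 per group.

n = 53 per group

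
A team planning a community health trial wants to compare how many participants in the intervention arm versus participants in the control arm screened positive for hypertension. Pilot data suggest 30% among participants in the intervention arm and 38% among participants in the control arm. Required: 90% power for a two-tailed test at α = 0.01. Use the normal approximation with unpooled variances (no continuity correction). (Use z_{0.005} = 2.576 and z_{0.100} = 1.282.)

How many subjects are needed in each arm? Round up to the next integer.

n = 1037 per group

n = (z_{α/2} + z_β)² · [p₁(1−p₁) + p₂(1−p₂)] / (p₁ − p₂)²
  = (2.576 + 1.282)² · (0.30·0.70 + 0.38·0.62) / (-0.08)²
  = (3.858)² · (0.2100 + 0.2356) / 0.0064
  = 14.8842 · 0.4456 / 0.0064
  = 1036.31
Round up → n = 1037 per group.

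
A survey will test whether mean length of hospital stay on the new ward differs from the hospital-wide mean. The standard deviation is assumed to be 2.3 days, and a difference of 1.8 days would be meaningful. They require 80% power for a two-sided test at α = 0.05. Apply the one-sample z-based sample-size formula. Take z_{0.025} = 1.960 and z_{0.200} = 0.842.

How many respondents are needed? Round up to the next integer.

n = 13

n = (z_{α/2} + z_β)² · σ² / δ²
  = (1.960 + 0.842)² · 2.3² / 1.8²
  = 7.8512 · 5.29 / 3.24
  = 12.82
Round up → n = 13.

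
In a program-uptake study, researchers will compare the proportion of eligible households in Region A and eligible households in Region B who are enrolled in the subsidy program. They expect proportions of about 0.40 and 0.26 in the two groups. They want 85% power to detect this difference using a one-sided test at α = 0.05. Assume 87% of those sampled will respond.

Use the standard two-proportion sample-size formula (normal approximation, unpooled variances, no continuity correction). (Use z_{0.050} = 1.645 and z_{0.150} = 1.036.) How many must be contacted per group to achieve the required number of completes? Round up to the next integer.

n = (z_α + z_β)² · [p₁(1−p₁) + p₂(1−p₂)] / (p₁ − p₂)²
  = (1.645 + 1.036)² · (0.40·0.60 + 0.26·0.74) / (0.14)²
  = (2.681)² · (0.2400 + 0.1924) / 0.0196
  = 7.1878 · 0.4324 / 0.0196
  = 158.57
Adjust for 87% response: 158.57 / 0.87 = 182.27.
Round up → n = 183 per group.

n = 183 per group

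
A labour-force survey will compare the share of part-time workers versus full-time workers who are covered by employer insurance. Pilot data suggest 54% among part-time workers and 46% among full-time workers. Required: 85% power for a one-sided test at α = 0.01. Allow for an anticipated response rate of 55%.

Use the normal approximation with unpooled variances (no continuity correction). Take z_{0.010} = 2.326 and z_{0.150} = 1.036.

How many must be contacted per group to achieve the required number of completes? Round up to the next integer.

n = 1596 per group

n = (z_α + z_β)² · [p₁(1−p₁) + p₂(1−p₂)] / (p₁ − p₂)²
  = (2.326 + 1.036)² · (0.54·0.46 + 0.46·0.54) / (0.08)²
  = (3.362)² · (0.2484 + 0.2484) / 0.0064
  = 11.3030 · 0.4968 / 0.0064
  = 877.40
Adjust for 55% response: 877.40 / 0.55 = 1595.27.
Round up → n = 1596 per group.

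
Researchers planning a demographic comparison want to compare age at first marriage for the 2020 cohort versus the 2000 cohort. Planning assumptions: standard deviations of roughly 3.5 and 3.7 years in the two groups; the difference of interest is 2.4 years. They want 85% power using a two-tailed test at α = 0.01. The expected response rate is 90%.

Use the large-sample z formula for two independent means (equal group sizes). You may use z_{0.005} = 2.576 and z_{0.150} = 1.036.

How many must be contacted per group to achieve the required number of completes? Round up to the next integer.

n = 66 per group

n = (z_{α/2} + z_β)² · (σ₁² + σ₂²) / δ²
  = (2.576 + 1.036)² · (3.5² + 3.7² = 25.94) / 2.4²
  = 13.0465 · 25.94 / 5.76
  = 58.75
Adjust for 90% response: 58.75 / 0.90 = 65.28.
Round up → n = 66 per group.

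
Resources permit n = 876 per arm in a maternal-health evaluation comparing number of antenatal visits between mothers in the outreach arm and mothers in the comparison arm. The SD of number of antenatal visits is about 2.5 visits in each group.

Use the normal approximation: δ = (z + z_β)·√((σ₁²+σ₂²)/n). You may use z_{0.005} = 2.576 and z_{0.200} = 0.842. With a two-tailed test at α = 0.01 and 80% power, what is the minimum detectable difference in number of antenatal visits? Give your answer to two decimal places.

δ = (z_{α/2} + z_β) · √((σ₁²+σ₂²)/n)
  = (2.576 + 0.842) · √(12.5/876)
  = 3.418 · √0.01427
  = 3.418 · 0.1195
  = 0.4083

Minimum detectable difference ≈ 0.41 visits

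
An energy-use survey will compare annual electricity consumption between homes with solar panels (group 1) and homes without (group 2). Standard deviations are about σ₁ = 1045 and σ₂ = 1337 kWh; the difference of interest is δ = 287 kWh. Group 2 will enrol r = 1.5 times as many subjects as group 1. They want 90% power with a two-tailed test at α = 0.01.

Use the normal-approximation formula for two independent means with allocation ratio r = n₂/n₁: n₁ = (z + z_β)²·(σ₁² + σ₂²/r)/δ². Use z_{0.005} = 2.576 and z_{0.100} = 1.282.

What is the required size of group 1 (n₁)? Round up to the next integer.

n₁ = (z_{α/2} + z_β)² · (σ₁² + σ₂²/r) / δ²
   = (2.576 + 1.282)² · (1045² + 1337²/1.5) / 287²
   = 14.8842 · (1092025 + 1191712.7) / 82369
   = 14.8842 · 2283737.7 / 82369
   = 412.67
Round up → n₁ = 413; n₂ = r·n₁ = 1.5 × 413 = 620.

n₁ = 413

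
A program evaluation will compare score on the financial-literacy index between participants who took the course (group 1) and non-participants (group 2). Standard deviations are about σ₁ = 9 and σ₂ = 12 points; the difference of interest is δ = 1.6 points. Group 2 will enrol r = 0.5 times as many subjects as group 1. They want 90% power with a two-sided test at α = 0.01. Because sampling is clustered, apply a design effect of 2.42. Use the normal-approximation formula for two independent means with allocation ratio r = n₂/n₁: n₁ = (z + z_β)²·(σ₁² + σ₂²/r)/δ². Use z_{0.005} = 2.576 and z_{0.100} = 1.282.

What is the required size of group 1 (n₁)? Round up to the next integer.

n₁ = 5192

n₁ = (z_{α/2} + z_β)² · (σ₁² + σ₂²/r) / δ²
   = (2.576 + 1.282)² · (9² + 12²/0.5) / 1.6²
   = 14.8842 · (81 + 288) / 2.56
   = 14.8842 · 369 / 2.56
   = 2145.41
Design effect: 2.42 × 2145.41 = 5191.90.
Round up → n₁ = 5192; n₂ = r·n₁ = 0.5 × 5192 = 2596.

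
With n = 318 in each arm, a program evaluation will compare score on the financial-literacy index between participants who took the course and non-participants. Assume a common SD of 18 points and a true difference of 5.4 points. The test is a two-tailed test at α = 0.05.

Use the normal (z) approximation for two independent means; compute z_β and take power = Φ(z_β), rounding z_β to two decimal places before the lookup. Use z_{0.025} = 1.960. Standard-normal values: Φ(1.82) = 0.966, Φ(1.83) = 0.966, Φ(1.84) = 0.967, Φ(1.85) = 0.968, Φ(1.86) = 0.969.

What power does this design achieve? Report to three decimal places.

z_β = δ·√(n/(σ₁²+σ₂²)) − z_{α/2}
    = 5.4 · √(318/648) − 1.960
    = 5.4 · 0.70053 − 1.960
    = 3.7829 − 1.960 = 1.8229 → 1.82
Power = Φ(1.82) = 0.966.

Power ≈ 0.966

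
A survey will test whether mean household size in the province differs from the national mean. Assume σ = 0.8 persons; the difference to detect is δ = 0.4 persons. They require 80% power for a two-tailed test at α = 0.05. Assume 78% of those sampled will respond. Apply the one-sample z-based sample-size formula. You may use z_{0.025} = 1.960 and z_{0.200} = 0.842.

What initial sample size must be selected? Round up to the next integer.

n = (z_{α/2} + z_β)² · σ² / δ²
  = (1.960 + 0.842)² · 0.8² / 0.4²
  = 7.8512 · 0.64 / 0.16
  = 31.40
Adjust for 78% response: 31.40 / 0.78 = 40.26.
Round up → n = 41.

n = 41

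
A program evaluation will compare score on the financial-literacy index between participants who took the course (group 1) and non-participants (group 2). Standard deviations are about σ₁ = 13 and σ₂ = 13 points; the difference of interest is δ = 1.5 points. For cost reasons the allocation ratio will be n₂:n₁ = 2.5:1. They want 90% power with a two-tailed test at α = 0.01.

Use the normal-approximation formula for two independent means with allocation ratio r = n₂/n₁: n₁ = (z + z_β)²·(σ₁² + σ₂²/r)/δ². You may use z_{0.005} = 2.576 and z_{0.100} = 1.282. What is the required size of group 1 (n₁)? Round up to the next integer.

n₁ = 1566

n₁ = (z_{α/2} + z_β)² · (σ₁² + σ₂²/r) / δ²
   = (2.576 + 1.282)² · (13² + 13²/2.5) / 1.5²
   = 14.8842 · (169 + 67.6) / 2.25
   = 14.8842 · 236.6 / 2.25
   = 1565.15
Round up → n₁ = 1566; n₂ = r·n₁ = 2.5 × 1566 = 3915.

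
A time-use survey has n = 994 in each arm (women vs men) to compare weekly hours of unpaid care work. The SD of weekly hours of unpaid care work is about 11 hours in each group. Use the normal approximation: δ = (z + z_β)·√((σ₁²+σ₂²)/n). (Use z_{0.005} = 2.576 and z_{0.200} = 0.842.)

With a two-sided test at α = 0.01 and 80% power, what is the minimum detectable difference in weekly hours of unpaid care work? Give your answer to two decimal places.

Minimum detectable difference ≈ 1.69 hours

δ = (z_{α/2} + z_β) · √((σ₁²+σ₂²)/n)
  = (2.576 + 0.842) · √(242/994)
  = 3.418 · √0.24346
  = 3.418 · 0.4934
  = 1.6865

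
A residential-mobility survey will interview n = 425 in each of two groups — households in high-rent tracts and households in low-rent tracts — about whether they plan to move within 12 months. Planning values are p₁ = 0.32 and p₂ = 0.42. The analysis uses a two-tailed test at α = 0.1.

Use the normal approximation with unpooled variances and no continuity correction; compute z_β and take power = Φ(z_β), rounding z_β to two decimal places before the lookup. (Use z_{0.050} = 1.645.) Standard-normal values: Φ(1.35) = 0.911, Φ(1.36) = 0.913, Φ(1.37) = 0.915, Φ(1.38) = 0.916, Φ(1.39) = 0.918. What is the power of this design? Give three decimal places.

Power ≈ 0.918

z_β = |p₁−p₂|·√(n/[p₁q₁+p₂q₂]) − z_{α/2}
    = 0.10 · √(425/0.4612) − 1.645
    = 0.10 · 30.3564 − 1.645
    = 3.0356 − 1.645 = 1.3906 → 1.39
Power = Φ(1.39) = 0.918.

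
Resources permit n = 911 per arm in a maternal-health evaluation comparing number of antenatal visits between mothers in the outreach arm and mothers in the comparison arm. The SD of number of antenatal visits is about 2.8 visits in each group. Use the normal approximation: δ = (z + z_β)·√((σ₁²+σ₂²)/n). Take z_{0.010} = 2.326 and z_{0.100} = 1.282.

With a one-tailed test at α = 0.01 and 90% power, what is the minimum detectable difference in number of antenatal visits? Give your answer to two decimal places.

Minimum detectable difference ≈ 0.47 visits

δ = (z_α + z_β) · √((σ₁²+σ₂²)/n)
  = (2.326 + 1.282) · √(15.68/911)
  = 3.608 · √0.01721
  = 3.608 · 0.1312
  = 0.4733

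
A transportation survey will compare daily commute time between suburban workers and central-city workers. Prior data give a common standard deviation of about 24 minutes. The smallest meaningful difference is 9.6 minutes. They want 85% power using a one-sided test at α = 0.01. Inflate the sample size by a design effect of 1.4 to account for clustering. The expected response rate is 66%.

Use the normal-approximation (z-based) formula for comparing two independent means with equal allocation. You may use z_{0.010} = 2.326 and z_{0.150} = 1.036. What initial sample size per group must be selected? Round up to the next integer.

n = (z_α + z_β)² · (σ₁² + σ₂²) / δ²
  = (2.326 + 1.036)² · (2·24² = 1152) / 9.6²
  = 11.3030 · 1152 / 92.16
  = 141.29
Design effect: 1.4 × 141.29 = 197.80.
Adjust for 66% response: 197.80 / 0.66 = 299.70.
Round up → n = 300 per group.

n = 300 per group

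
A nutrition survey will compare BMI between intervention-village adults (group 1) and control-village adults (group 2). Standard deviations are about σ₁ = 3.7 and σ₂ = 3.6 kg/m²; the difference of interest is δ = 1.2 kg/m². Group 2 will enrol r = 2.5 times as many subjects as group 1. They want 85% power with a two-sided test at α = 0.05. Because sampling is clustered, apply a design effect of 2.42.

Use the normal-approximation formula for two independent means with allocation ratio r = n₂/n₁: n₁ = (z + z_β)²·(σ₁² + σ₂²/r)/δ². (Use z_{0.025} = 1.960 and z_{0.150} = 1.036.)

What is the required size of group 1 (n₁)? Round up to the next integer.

n₁ = 285

n₁ = (z_{α/2} + z_β)² · (σ₁² + σ₂²/r) / δ²
   = (1.960 + 1.036)² · (3.7² + 3.6²/2.5) / 1.2²
   = 8.9760 · (13.69 + 5.184) / 1.44
   = 8.9760 · 18.874 / 1.44
   = 117.65
Design effect: 2.42 × 117.65 = 284.71.
Round up → n₁ = 285; n₂ = r·n₁ = 2.5 × 285 = 713.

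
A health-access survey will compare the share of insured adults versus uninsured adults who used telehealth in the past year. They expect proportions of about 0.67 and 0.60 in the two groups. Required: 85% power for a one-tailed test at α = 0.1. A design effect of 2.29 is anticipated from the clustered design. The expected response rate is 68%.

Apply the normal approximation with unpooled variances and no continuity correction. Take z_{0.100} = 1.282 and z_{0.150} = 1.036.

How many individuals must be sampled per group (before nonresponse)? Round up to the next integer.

n = 1703 per group

n = (z_α + z_β)² · [p₁(1−p₁) + p₂(1−p₂)] / (p₁ − p₂)²
  = (1.282 + 1.036)² · (0.67·0.33 + 0.60·0.40) / (0.07)²
  = (2.318)² · (0.2211 + 0.2400) / 0.0049
  = 5.3731 · 0.4611 / 0.0049
  = 505.62
Design effect: 2.29 × 505.62 = 1157.87.
Adjust for 68% response: 1157.87 / 0.68 = 1702.76.
Round up → n = 1703 per group.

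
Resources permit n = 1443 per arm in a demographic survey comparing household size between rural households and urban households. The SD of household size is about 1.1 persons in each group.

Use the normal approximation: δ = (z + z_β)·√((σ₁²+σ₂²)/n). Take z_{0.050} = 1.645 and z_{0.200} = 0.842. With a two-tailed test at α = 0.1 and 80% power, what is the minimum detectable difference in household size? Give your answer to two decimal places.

δ = (z_{α/2} + z_β) · √((σ₁²+σ₂²)/n)
  = (1.645 + 0.842) · √(2.42/1443)
  = 2.487 · √0.00168
  = 2.487 · 0.0410
  = 0.1018

Minimum detectable difference ≈ 0.10 persons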